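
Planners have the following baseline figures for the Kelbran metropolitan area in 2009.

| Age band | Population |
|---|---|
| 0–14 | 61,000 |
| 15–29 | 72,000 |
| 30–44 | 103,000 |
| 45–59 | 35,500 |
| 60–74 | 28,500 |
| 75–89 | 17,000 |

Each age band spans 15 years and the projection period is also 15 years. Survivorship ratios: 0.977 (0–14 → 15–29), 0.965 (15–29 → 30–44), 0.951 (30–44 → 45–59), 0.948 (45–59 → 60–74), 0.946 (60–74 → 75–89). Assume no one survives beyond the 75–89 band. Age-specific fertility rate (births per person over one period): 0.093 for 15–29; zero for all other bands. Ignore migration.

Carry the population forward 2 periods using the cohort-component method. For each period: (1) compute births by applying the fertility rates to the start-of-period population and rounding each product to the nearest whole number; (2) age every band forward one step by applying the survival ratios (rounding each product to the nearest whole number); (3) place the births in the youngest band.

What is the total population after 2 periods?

Call the groups 1 to 6, youngest first.
Period 1:
Births: 72000 * 0.093 = 6696
Group 2: 61000 * 0.977 = 59597
Group 3: 72000 * 0.965 = 69480
Group 4: 103000 * 0.951 = 97953
Group 5: 35500 * 0.948 = 33654
Group 6: 28500 * 0.946 = 26961
Giving 6696 / 59597 / 69480 / 97953 / 33654 / 26961.
Period 2:
Births: 59597 * 0.093 = 5543
Group 2: 6696 * 0.977 = 6542
Group 3: 59597 * 0.965 = 57511
Group 4: 69480 * 0.951 = 66075
Group 5: 97953 * 0.948 = 92859
Group 6: 33654 * 0.946 = 31837
Giving 5543 / 6542 / 57511 / 66075 / 92859 / 31837.
Total after period 2: 5543 + 6542 + 57511 + 66075 + 92859 + 31837 = 260367

260367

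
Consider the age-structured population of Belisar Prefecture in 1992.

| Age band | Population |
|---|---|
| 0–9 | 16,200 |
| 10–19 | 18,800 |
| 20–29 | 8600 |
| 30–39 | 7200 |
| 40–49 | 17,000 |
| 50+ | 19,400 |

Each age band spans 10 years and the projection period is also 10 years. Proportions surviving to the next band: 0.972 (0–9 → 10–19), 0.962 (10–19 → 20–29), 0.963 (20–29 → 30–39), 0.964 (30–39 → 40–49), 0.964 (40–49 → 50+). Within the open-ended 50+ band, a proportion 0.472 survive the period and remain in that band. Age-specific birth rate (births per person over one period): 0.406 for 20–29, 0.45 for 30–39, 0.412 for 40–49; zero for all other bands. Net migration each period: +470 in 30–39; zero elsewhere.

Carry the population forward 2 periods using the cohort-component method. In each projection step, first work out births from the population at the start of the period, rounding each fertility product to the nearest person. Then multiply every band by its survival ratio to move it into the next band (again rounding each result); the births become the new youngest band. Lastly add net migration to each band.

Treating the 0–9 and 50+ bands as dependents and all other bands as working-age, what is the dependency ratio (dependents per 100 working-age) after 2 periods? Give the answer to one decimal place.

After projecting period 1:
Births: 8600 × 0.406 = 3492 ; 7200 × 0.45 = 3240 ; 17000 × 0.412 = 7004 → 13736
10–19: 16200 × 0.972 = 15746
20–29: 18800 × 0.962 = 18086
30–39: 8600 × 0.963 = 8282
40–49: 7200 × 0.964 = 6941
50+: 17000 × 0.964 + 19400 × 0.472 = 16388 + 9157 = 25545
Net migration: 30–39 + 470 → 8752
End of period: [13736, 15746, 18086, 8752, 6941, 25545]
After projecting period 2:
Births: 18086 × 0.406 = 7343 ; 8752 × 0.45 = 3938 ; 6941 × 0.412 = 2860 → 14141
10–19: 13736 × 0.972 = 13351
20–29: 15746 × 0.962 = 15148
30–39: 18086 × 0.963 = 17417
40–49: 8752 × 0.964 = 8437
50+: 6941 × 0.964 + 25545 × 0.472 = 6691 + 12057 = 18748
Net migration: 30–39 + 470 → 17887
End of period: [14141, 13351, 15148, 17887, 8437, 18748]
Dependents (band 0–9 + band 50+) = 14141 + 18748 = 32889; working-age = 54823; ratio = 32889/54823 × 100 = 60.0

60.0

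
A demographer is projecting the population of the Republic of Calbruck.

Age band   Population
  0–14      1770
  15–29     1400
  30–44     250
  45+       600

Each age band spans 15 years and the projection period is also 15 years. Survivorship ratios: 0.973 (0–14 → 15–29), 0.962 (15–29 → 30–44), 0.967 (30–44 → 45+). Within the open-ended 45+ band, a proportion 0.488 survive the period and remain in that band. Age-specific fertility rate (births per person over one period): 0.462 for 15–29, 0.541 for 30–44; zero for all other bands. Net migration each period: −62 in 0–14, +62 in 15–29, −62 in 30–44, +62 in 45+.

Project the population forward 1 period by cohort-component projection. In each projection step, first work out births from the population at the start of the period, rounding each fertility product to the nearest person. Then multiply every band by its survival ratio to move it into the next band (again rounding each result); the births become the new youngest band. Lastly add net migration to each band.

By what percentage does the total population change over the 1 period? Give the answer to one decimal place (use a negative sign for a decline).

9.1

Numbering the bands 1..4 from youngest to oldest:
Period 1.
Births: 1400 * 0.462 = 647  |  250 * 0.541 = 135 → 782
Band 2: 1770 * 0.973 = 1722
Band 3: 1400 * 0.962 = 1347
Band 4: 250 * 0.967 + 600 * 0.488 = 242 + 293 = 535
Net migration: Band 1 − 62 → 720; Band 2 + 62 → 1784; Band 3 − 62 → 1285; Band 4 + 62 → 597
→ [720, 1784, 1285, 597]
Total: 4020 → 4386; change = 366; percentage change = 9.1%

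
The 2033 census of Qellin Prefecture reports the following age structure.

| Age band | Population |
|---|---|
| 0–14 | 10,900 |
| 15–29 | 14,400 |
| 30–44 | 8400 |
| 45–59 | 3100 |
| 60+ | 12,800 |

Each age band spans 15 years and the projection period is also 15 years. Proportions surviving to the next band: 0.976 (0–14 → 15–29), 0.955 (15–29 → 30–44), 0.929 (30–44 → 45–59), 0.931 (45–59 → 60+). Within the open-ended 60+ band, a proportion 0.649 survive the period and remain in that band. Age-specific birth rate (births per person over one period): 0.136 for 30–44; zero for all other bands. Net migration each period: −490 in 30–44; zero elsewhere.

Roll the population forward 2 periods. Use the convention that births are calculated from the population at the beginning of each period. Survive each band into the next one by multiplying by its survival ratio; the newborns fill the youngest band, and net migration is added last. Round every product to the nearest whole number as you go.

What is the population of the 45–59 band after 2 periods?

12320

Call the bands 1 to 5, youngest first.
After projecting period 1:
Births: 8400 * 0.136 = 1142
Band 2: 10900 * 0.976 = 10638
Band 3: 14400 * 0.955 = 13752
Band 4: 8400 * 0.929 = 7804
Band 5: 3100 * 0.931 + 12800 * 0.649 = 2886 + 8307 = 11193
Net migration: Band 3 − 490 → 13262
Giving 1142 / 10638 / 13262 / 7804 / 11193.
After projecting period 2:
Births: 13262 * 0.136 = 1804
Band 2: 1142 * 0.976 = 1115
Band 3: 10638 * 0.955 = 10159
Band 4: 13262 * 0.929 = 12320
Band 5: 7804 * 0.931 + 11193 * 0.649 = 7266 + 7264 = 14530
Net migration: Band 3 − 490 → 9669
Giving 1804 / 1115 / 9669 / 12320 / 14530.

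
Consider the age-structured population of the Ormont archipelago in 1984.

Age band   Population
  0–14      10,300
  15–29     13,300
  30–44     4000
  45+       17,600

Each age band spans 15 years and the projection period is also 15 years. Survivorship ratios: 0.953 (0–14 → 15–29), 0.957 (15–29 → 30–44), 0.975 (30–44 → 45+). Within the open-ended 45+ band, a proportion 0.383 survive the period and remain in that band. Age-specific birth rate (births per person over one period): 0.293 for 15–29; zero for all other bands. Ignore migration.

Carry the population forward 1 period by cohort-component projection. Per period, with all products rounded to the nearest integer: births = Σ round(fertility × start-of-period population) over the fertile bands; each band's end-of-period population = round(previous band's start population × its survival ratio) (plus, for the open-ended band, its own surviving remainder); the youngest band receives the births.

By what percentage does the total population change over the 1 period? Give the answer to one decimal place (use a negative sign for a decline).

After projecting period 1:
Births: 13300 × 0.293 = 3897
15–29: 10300 × 0.953 = 9816
30–44: 13300 × 0.957 = 12728
45+: 4000 × 0.975 + 17600 × 0.383 = 3900 + 6741 = 10641
Giving 3897 / 9816 / 12728 / 10641.
Total: 45200 → 37082; change = -8118; percentage change = -18.0%

-18.0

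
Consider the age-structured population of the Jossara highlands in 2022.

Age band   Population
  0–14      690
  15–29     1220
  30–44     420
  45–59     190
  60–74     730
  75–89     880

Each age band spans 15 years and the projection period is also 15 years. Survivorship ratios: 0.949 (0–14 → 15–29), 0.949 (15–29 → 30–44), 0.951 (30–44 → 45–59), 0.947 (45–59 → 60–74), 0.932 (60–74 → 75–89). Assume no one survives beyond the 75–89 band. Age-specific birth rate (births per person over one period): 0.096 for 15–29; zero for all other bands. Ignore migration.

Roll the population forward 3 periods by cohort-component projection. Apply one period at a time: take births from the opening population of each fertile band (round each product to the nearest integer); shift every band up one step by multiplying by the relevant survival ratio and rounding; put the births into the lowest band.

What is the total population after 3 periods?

Numbering the bands 1..6 from youngest to oldest:
Period 1.
Births: 1220 × 0.096 = 117
Band 2: 690 × 0.949 = 655
Band 3: 1220 × 0.949 = 1158
Band 4: 420 × 0.951 = 399
Band 5: 190 × 0.947 = 180
Band 6: 730 × 0.932 = 680
End of period: [117, 655, 1158, 399, 180, 680]
Period 2.
Births: 655 × 0.096 = 63
Band 2: 117 × 0.949 = 111
Band 3: 655 × 0.949 = 622
Band 4: 1158 × 0.951 = 1101
Band 5: 399 × 0.947 = 378
Band 6: 180 × 0.932 = 168
End of period: [63, 111, 622, 1101, 378, 168]
Period 3.
Births: 111 × 0.096 = 11
Band 2: 63 × 0.949 = 60
Band 3: 111 × 0.949 = 105
Band 4: 622 × 0.951 = 592
Band 5: 1101 × 0.947 = 1043
Band 6: 378 × 0.932 = 352
End of period: [11, 60, 105, 592, 1043, 352]
Total after period 3: 11 + 60 + 105 + 592 + 1043 + 352 = 2163

2163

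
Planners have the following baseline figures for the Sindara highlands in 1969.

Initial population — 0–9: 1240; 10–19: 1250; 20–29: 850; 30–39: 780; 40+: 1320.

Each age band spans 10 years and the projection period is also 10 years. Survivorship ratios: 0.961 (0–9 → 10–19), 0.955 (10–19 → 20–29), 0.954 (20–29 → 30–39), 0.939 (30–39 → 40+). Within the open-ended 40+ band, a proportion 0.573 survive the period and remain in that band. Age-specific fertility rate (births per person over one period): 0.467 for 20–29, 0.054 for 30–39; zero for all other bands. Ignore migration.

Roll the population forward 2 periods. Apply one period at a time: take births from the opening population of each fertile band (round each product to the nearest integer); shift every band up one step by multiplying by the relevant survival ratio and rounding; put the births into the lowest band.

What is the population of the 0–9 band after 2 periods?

Let group 1 be 0–9 through group 5 = 40+.
[period 1]
Births: 850 × 0.467 = 397  |  780 × 0.054 = 42 — total 439
Group 2: 1240 × 0.961 = 1192
Group 3: 1250 × 0.955 = 1194
Group 4: 850 × 0.954 = 811
Group 5: 780 × 0.939 + 1320 × 0.573 = 732 + 756 = 1488
End of period: [439, 1192, 1194, 811, 1488]
[period 2]
Births: 1194 × 0.467 = 558  |  811 × 0.054 = 44 — total 602
Group 2: 439 × 0.961 = 422
Group 3: 1192 × 0.955 = 1138
Group 4: 1194 × 0.954 = 1139
Group 5: 811 × 0.939 + 1488 × 0.573 = 762 + 853 = 1615
End of period: [602, 422, 1138, 1139, 1615]

602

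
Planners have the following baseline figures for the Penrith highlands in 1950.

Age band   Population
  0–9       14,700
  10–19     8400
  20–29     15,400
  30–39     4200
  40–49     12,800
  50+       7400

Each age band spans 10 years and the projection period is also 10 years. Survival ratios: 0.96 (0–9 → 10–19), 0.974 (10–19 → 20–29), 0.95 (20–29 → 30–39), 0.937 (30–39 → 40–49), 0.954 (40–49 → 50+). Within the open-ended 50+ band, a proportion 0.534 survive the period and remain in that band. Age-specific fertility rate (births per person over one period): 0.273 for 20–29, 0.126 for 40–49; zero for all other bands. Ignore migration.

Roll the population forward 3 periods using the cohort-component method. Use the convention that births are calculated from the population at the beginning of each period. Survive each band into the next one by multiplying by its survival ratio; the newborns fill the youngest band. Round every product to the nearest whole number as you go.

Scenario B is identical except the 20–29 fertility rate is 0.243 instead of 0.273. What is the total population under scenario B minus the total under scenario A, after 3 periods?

-1080

Period 1:
Births: 15400 × 0.273 = 4204  |  12800 × 0.126 = 1613 ⇒ total 5817
10–19: 14700 × 0.96 = 14112
20–29: 8400 × 0.974 = 8182
30–39: 15400 × 0.95 = 14630
40–49: 4200 × 0.937 = 3935
50+: 12800 × 0.954 + 7400 × 0.534 = 12211 + 3952 = 16163
Giving 5817 / 14112 / 8182 / 14630 / 3935 / 16163.
Period 2:
Births: 8182 × 0.273 = 2234  |  3935 × 0.126 = 496 ⇒ total 2730
10–19: 5817 × 0.96 = 5584
20–29: 14112 × 0.974 = 13745
30–39: 8182 × 0.95 = 7773
40–49: 14630 × 0.937 = 13708
50+: 3935 × 0.954 + 16163 × 0.534 = 3754 + 8631 = 12385
Giving 2730 / 5584 / 13745 / 7773 / 13708 / 12385.
Period 3:
Births: 13745 × 0.273 = 3752  |  13708 × 0.126 = 1727 ⇒ total 5479
10–19: 2730 × 0.96 = 2621
20–29: 5584 × 0.974 = 5439
30–39: 13745 × 0.95 = 13058
40–49: 7773 × 0.937 = 7283
50+: 13708 × 0.954 + 12385 × 0.534 = 13077 + 6614 = 19691
Giving 5479 / 2621 / 5439 / 13058 / 7283 / 19691.
Scenario A total after 3 periods: 53571
Scenario B projection —
Period 1:
Births: 15400 × 0.243 = 3742  |  12800 × 0.126 = 1613 ⇒ total 5355
10–19: 14700 × 0.96 = 14112
20–29: 8400 × 0.974 = 8182
30–39: 15400 × 0.95 = 14630
40–49: 4200 × 0.937 = 3935
50+: 12800 × 0.954 + 7400 × 0.534 = 12211 + 3952 = 16163
Giving 5355 / 14112 / 8182 / 14630 / 3935 / 16163.
Period 2:
Births: 8182 × 0.243 = 1988  |  3935 × 0.126 = 496 ⇒ total 2484
10–19: 5355 × 0.96 = 5141
20–29: 14112 × 0.974 = 13745
30–39: 8182 × 0.95 = 7773
40–49: 14630 × 0.937 = 13708
50+: 3935 × 0.954 + 16163 × 0.534 = 3754 + 8631 = 12385
Giving 2484 / 5141 / 13745 / 7773 / 13708 / 12385.
Period 3:
Births: 13745 × 0.243 = 3340  |  13708 × 0.126 = 1727 ⇒ total 5067
10–19: 2484 × 0.96 = 2385
20–29: 5141 × 0.974 = 5007
30–39: 13745 × 0.95 = 13058
40–49: 7773 × 0.937 = 7283
50+: 13708 × 0.954 + 12385 × 0.534 = 13077 + 6614 = 19691
Giving 5067 / 2385 / 5007 / 13058 / 7283 / 19691.
Scenario B total after 3 periods: 52491
Difference B − A = 52491 − 53571 = -1080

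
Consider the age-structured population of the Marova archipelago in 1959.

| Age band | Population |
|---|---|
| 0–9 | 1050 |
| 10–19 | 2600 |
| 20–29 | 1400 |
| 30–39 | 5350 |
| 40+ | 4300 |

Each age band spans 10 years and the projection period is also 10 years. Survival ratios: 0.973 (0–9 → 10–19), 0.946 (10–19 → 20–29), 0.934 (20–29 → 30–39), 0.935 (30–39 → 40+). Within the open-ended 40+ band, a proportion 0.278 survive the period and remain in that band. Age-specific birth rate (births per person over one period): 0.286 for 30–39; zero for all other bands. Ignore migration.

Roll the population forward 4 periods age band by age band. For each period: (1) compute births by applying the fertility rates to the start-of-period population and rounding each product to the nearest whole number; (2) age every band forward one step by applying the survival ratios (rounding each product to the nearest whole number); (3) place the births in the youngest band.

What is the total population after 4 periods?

(Bands numbered youngest = 1 to oldest = 5.)
Period 1:
Births: 5350 * 0.286 = 1530
Band 2: 1050 * 0.973 = 1022
Band 3: 2600 * 0.946 = 2460
Band 4: 1400 * 0.934 = 1308
Band 5: 5350 * 0.935 + 4300 * 0.278 = 5002 + 1195 = 6197
→ [1530, 1022, 2460, 1308, 6197]
Period 2:
Births: 1308 * 0.286 = 374
Band 2: 1530 * 0.973 = 1489
Band 3: 1022 * 0.946 = 967
Band 4: 2460 * 0.934 = 2298
Band 5: 1308 * 0.935 + 6197 * 0.278 = 1223 + 1723 = 2946
→ [374, 1489, 967, 2298, 2946]
Period 3:
Births: 2298 * 0.286 = 657
Band 2: 374 * 0.973 = 364
Band 3: 1489 * 0.946 = 1409
Band 4: 967 * 0.934 = 903
Band 5: 2298 * 0.935 + 2946 * 0.278 = 2149 + 819 = 2968
→ [657, 364, 1409, 903, 2968]
Period 4:
Births: 903 * 0.286 = 258
Band 2: 657 * 0.973 = 639
Band 3: 364 * 0.946 = 344
Band 4: 1409 * 0.934 = 1316
Band 5: 903 * 0.935 + 2968 * 0.278 = 844 + 825 = 1669
→ [258, 639, 344, 1316, 1669]
Total after period 4: 258 + 639 + 344 + 1316 + 1669 = 4226

4226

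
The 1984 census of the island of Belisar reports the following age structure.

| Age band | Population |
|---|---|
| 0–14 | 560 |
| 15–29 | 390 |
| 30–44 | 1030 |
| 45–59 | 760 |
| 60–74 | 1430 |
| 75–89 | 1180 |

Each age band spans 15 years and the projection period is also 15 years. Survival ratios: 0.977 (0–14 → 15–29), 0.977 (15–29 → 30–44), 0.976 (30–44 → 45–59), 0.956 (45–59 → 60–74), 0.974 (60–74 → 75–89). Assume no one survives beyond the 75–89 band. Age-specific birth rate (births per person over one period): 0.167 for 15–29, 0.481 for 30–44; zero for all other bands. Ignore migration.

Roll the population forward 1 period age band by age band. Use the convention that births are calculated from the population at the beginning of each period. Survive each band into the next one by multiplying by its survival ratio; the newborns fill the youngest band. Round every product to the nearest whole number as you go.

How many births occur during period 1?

560

— Period 1 —
Births: 390 * 0.167 = 65, 1030 * 0.481 = 495 — total 560
15–29: 560 * 0.977 = 547
30–44: 390 * 0.977 = 381
45–59: 1030 * 0.976 = 1005
60–74: 760 * 0.956 = 727
75–89: 1430 * 0.974 = 1393
→ [560, 547, 381, 1005, 727, 1393]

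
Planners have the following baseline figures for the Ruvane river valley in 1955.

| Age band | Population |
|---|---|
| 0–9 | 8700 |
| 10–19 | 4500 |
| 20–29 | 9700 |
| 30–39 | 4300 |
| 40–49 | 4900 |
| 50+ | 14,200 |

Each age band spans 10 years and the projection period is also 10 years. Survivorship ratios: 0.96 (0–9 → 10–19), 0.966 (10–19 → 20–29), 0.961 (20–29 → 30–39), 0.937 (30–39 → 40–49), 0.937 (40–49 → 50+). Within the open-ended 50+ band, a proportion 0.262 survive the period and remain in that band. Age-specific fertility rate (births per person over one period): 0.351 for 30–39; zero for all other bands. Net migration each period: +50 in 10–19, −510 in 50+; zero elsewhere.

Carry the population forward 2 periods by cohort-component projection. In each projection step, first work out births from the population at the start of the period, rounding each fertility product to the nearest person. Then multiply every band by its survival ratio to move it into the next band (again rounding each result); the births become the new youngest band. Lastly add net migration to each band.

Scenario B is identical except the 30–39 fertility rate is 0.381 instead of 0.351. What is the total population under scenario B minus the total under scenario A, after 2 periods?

403

Period 1.
Births: 4300 × 0.351 = 1509
10–19: 8700 × 0.96 = 8352
20–29: 4500 × 0.966 = 4347
30–39: 9700 × 0.961 = 9322
40–49: 4300 × 0.937 = 4029
50+: 4900 × 0.937 + 14200 × 0.262 = 4591 + 3720 = 8311
Net migration: 10–19 + 50 → 8402; 50+ − 510 → 7801
→ [1509, 8402, 4347, 9322, 4029, 7801]
Period 2.
Births: 9322 × 0.351 = 3272
10–19: 1509 × 0.96 = 1449
20–29: 8402 × 0.966 = 8116
30–39: 4347 × 0.961 = 4177
40–49: 9322 × 0.937 = 8735
50+: 4029 × 0.937 + 7801 × 0.262 = 3775 + 2044 = 5819
Net migration: 10–19 + 50 → 1499; 50+ − 510 → 5309
→ [3272, 1499, 8116, 4177, 8735, 5309]
Scenario A total after 2 periods: 31108
Scenario B projection —
Period 1.
Births: 4300 × 0.381 = 1638
10–19: 8700 × 0.96 = 8352
20–29: 4500 × 0.966 = 4347
30–39: 9700 × 0.961 = 9322
40–49: 4300 × 0.937 = 4029
50+: 4900 × 0.937 + 14200 × 0.262 = 4591 + 3720 = 8311
Net migration: 10–19 + 50 → 8402; 50+ − 510 → 7801
→ [1638, 8402, 4347, 9322, 4029, 7801]
Period 2.
Births: 9322 × 0.381 = 3552
10–19: 1638 × 0.96 = 1572
20–29: 8402 × 0.966 = 8116
30–39: 4347 × 0.961 = 4177
40–49: 9322 × 0.937 = 8735
50+: 4029 × 0.937 + 7801 × 0.262 = 3775 + 2044 = 5819
Net migration: 10–19 + 50 → 1622; 50+ − 510 → 5309
→ [3552, 1622, 8116, 4177, 8735, 5309]
Scenario B total after 2 periods: 31511
Difference B − A = 31511 − 31108 = 403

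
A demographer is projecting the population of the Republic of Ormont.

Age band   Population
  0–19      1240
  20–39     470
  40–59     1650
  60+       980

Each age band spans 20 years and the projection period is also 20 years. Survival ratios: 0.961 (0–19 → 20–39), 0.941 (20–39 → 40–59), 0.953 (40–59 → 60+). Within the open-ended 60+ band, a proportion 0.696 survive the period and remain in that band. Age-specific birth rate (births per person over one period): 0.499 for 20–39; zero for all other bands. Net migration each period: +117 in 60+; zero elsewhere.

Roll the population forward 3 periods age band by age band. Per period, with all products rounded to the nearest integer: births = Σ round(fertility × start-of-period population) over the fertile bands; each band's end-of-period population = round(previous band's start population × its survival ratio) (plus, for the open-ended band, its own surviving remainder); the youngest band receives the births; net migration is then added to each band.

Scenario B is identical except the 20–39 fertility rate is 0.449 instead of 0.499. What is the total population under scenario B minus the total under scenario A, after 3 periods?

-102

After projecting period 1:
Births: 470 × 0.499 = 235
20–39: 1240 × 0.961 = 1192
40–59: 470 × 0.941 = 442
60+: 1650 × 0.953 + 980 × 0.696 = 1572 + 682 = 2254
Net migration: 60+ + 117 → 2371
End of period: [235, 1192, 442, 2371]
After projecting period 2:
Births: 1192 × 0.499 = 595
20–39: 235 × 0.961 = 226
40–59: 1192 × 0.941 = 1122
60+: 442 × 0.953 + 2371 × 0.696 = 421 + 1650 = 2071
Net migration: 60+ + 117 → 2188
End of period: [595, 226, 1122, 2188]
After projecting period 3:
Births: 226 × 0.499 = 113
20–39: 595 × 0.961 = 572
40–59: 226 × 0.941 = 213
60+: 1122 × 0.953 + 2188 × 0.696 = 1069 + 1523 = 2592
Net migration: 60+ + 117 → 2709
End of period: [113, 572, 213, 2709]
Scenario A total after 3 periods: 3607
Scenario B projection —
After projecting period 1:
Births: 470 × 0.449 = 211
20–39: 1240 × 0.961 = 1192
40–59: 470 × 0.941 = 442
60+: 1650 × 0.953 + 980 × 0.696 = 1572 + 682 = 2254
Net migration: 60+ + 117 → 2371
End of period: [211, 1192, 442, 2371]
After projecting period 2:
Births: 1192 × 0.449 = 535
20–39: 211 × 0.961 = 203
40–59: 1192 × 0.941 = 1122
60+: 442 × 0.953 + 2371 × 0.696 = 421 + 1650 = 2071
Net migration: 60+ + 117 → 2188
End of period: [535, 203, 1122, 2188]
After projecting period 3:
Births: 203 × 0.449 = 91
20–39: 535 × 0.961 = 514
40–59: 203 × 0.941 = 191
60+: 1122 × 0.953 + 2188 × 0.696 = 1069 + 1523 = 2592
Net migration: 60+ + 117 → 2709
End of period: [91, 514, 191, 2709]
Scenario B total after 3 periods: 3505
Difference B − A = 3505 − 3607 = -102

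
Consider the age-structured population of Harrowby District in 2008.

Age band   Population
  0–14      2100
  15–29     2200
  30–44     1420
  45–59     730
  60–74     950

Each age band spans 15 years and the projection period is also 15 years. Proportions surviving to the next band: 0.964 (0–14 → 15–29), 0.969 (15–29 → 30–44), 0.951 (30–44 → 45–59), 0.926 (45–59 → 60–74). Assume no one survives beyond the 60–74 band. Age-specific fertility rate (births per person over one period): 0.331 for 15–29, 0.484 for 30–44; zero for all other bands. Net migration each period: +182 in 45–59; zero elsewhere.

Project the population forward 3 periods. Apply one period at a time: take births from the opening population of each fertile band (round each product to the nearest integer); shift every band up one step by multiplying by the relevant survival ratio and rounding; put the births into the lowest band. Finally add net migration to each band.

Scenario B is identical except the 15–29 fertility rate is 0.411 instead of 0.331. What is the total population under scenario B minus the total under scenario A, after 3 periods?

— Period 1 —
Births: 2200 × 0.331 = 728, 1420 × 0.484 = 687 ⇒ total 1415
15–29: 2100 × 0.964 = 2024
30–44: 2200 × 0.969 = 2132
45–59: 1420 × 0.951 = 1350
60–74: 730 × 0.926 = 676
Net migration: 45–59 + 182 → 1532
→ [1415, 2024, 2132, 1532, 676]
— Period 2 —
Births: 2024 × 0.331 = 670, 2132 × 0.484 = 1032 ⇒ total 1702
15–29: 1415 × 0.964 = 1364
30–44: 2024 × 0.969 = 1961
45–59: 2132 × 0.951 = 2028
60–74: 1532 × 0.926 = 1419
Net migration: 45–59 + 182 → 2210
→ [1702, 1364, 1961, 2210, 1419]
— Period 3 —
Births: 1364 × 0.331 = 451, 1961 × 0.484 = 949 ⇒ total 1400
15–29: 1702 × 0.964 = 1641
30–44: 1364 × 0.969 = 1322
45–59: 1961 × 0.951 = 1865
60–74: 2210 × 0.926 = 2046
Net migration: 45–59 + 182 → 2047
→ [1400, 1641, 1322, 2047, 2046]
Scenario A total after 3 periods: 8456
Scenario B projection —
— Period 1 —
Births: 2200 × 0.411 = 904, 1420 × 0.484 = 687 ⇒ total 1591
15–29: 2100 × 0.964 = 2024
30–44: 2200 × 0.969 = 2132
45–59: 1420 × 0.951 = 1350
60–74: 730 × 0.926 = 676
Net migration: 45–59 + 182 → 1532
→ [1591, 2024, 2132, 1532, 676]
— Period 2 —
Births: 2024 × 0.411 = 832, 2132 × 0.484 = 1032 ⇒ total 1864
15–29: 1591 × 0.964 = 1534
30–44: 2024 × 0.969 = 1961
45–59: 2132 × 0.951 = 2028
60–74: 1532 × 0.926 = 1419
Net migration: 45–59 + 182 → 2210
→ [1864, 1534, 1961, 2210, 1419]
— Period 3 —
Births: 1534 × 0.411 = 630, 1961 × 0.484 = 949 ⇒ total 1579
15–29: 1864 × 0.964 = 1797
30–44: 1534 × 0.969 = 1486
45–59: 1961 × 0.951 = 1865
60–74: 2210 × 0.926 = 2046
Net migration: 45–59 + 182 → 2047
→ [1579, 1797, 1486, 2047, 2046]
Scenario B total after 3 periods: 8955
Difference B − A = 8955 − 8456 = 499

499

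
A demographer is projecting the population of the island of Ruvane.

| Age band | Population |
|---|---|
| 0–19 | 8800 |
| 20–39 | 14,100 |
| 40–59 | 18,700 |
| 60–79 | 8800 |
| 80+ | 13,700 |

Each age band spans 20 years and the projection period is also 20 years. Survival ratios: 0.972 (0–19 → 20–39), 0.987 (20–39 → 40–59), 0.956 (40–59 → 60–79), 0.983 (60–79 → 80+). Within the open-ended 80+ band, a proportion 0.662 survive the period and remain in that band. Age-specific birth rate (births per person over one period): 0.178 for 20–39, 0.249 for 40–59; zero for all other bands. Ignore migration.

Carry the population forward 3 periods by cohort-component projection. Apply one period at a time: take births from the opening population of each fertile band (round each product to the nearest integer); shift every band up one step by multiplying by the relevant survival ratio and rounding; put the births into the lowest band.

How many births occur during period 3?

3342

Period 1.
Births: 14100 × 0.178 = 2510, 18700 × 0.249 = 4656 — total 7166
20–39: 8800 × 0.972 = 8554
40–59: 14100 × 0.987 = 13917
60–79: 18700 × 0.956 = 17877
80+: 8800 × 0.983 + 13700 × 0.662 = 8650 + 9069 = 17719
Population now: 0–19=7166, 20–39=8554, 40–59=13917, 60–79=17877, 80+=17719
Period 2.
Births: 8554 × 0.178 = 1523, 13917 × 0.249 = 3465 — total 4988
20–39: 7166 × 0.972 = 6965
40–59: 8554 × 0.987 = 8443
60–79: 13917 × 0.956 = 13305
80+: 17877 × 0.983 + 17719 × 0.662 = 17573 + 11730 = 29303
Population now: 0–19=4988, 20–39=6965, 40–59=8443, 60–79=13305, 80+=29303
Period 3.
Births: 6965 × 0.178 = 1240, 8443 × 0.249 = 2102 — total 3342
20–39: 4988 × 0.972 = 4848
40–59: 6965 × 0.987 = 6874
60–79: 8443 × 0.956 = 8072
80+: 13305 × 0.983 + 29303 × 0.662 = 13079 + 19399 = 32478
Population now: 0–19=3342, 20–39=4848, 40–59=6874, 60–79=8072, 80+=32478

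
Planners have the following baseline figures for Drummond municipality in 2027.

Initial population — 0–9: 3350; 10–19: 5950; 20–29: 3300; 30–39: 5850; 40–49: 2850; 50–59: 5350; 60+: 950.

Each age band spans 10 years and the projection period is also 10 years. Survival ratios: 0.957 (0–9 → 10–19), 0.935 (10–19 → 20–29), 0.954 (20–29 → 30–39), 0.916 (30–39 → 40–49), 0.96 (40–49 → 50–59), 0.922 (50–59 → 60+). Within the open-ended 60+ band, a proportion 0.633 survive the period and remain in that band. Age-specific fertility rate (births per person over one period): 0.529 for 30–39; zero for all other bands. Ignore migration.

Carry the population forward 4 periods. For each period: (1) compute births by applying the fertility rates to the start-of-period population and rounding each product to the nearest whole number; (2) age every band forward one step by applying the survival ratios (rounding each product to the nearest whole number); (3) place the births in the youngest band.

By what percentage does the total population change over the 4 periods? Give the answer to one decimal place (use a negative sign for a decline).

-14.5

Let band 1 be 0–9 through band 7 = 60+.
After projecting period 1:
Births: 5850 × 0.529 = 3095
Band 2: 3350 × 0.957 = 3206
Band 3: 5950 × 0.935 = 5563
Band 4: 3300 × 0.954 = 3148
Band 5: 5850 × 0.916 = 5359
Band 6: 2850 × 0.96 = 2736
Band 7: 5350 × 0.922 + 950 × 0.633 = 4933 + 601 = 5534
Population now: 0–9=3095, 10–19=3206, 20–29=5563, 30–39=3148, 40–49=5359, 50–59=2736, 60+=5534
After projecting period 2:
Births: 3148 × 0.529 = 1665
Band 2: 3095 × 0.957 = 2962
Band 3: 3206 × 0.935 = 2998
Band 4: 5563 × 0.954 = 5307
Band 5: 3148 × 0.916 = 2884
Band 6: 5359 × 0.96 = 5145
Band 7: 2736 × 0.922 + 5534 × 0.633 = 2523 + 3503 = 6026
Population now: 0–9=1665, 10–19=2962, 20–29=2998, 30–39=5307, 40–49=2884, 50–59=5145, 60+=6026
After projecting period 3:
Births: 5307 × 0.529 = 2807
Band 2: 1665 × 0.957 = 1593
Band 3: 2962 × 0.935 = 2769
Band 4: 2998 × 0.954 = 2860
Band 5: 5307 × 0.916 = 4861
Band 6: 2884 × 0.96 = 2769
Band 7: 5145 × 0.922 + 6026 × 0.633 = 4744 + 3814 = 8558
Population now: 0–9=2807, 10–19=1593, 20–29=2769, 30–39=2860, 40–49=4861, 50–59=2769, 60+=8558
After projecting period 4:
Births: 2860 × 0.529 = 1513
Band 2: 2807 × 0.957 = 2686
Band 3: 1593 × 0.935 = 1489
Band 4: 2769 × 0.954 = 2642
Band 5: 2860 × 0.916 = 2620
Band 6: 4861 × 0.96 = 4667
Band 7: 2769 × 0.922 + 8558 × 0.633 = 2553 + 5417 = 7970
Population now: 0–9=1513, 10–19=2686, 20–29=1489, 30–39=2642, 40–49=2620, 50–59=4667, 60+=7970
Total: 27600 → 23587; change = -4013; percentage change = -14.5%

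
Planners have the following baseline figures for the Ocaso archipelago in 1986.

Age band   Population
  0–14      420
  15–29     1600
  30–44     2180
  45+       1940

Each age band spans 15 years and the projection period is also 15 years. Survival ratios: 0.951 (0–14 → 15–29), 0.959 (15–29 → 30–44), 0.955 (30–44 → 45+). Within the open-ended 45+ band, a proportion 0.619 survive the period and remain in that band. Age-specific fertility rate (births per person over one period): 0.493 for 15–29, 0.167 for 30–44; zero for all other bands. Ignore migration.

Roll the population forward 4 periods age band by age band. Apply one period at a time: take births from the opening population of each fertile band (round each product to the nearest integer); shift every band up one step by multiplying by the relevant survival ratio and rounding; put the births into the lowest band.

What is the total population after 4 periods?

3948

Numbering the groups 1..4 from youngest to oldest:
[period 1]
Births: 1600 × 0.493 = 789 ; 2180 × 0.167 = 364 → 1153
Group 2: 420 × 0.951 = 399
Group 3: 1600 × 0.959 = 1534
Group 4: 2180 × 0.955 + 1940 × 0.619 = 2082 + 1201 = 3283
Giving 1153 / 399 / 1534 / 3283.
[period 2]
Births: 399 × 0.493 = 197 ; 1534 × 0.167 = 256 → 453
Group 2: 1153 × 0.951 = 1097
Group 3: 399 × 0.959 = 383
Group 4: 1534 × 0.955 + 3283 × 0.619 = 1465 + 2032 = 3497
Giving 453 / 1097 / 383 / 3497.
[period 3]
Births: 1097 × 0.493 = 541 ; 383 × 0.167 = 64 → 605
Group 2: 453 × 0.951 = 431
Group 3: 1097 × 0.959 = 1052
Group 4: 383 × 0.955 + 3497 × 0.619 = 366 + 2165 = 2531
Giving 605 / 431 / 1052 / 2531.
[period 4]
Births: 431 × 0.493 = 212 ; 1052 × 0.167 = 176 → 388
Group 2: 605 × 0.951 = 575
Group 3: 431 × 0.959 = 413
Group 4: 1052 × 0.955 + 2531 × 0.619 = 1005 + 1567 = 2572
Giving 388 / 575 / 413 / 2572.
Total after period 4: 388 + 575 + 413 + 2572 = 3948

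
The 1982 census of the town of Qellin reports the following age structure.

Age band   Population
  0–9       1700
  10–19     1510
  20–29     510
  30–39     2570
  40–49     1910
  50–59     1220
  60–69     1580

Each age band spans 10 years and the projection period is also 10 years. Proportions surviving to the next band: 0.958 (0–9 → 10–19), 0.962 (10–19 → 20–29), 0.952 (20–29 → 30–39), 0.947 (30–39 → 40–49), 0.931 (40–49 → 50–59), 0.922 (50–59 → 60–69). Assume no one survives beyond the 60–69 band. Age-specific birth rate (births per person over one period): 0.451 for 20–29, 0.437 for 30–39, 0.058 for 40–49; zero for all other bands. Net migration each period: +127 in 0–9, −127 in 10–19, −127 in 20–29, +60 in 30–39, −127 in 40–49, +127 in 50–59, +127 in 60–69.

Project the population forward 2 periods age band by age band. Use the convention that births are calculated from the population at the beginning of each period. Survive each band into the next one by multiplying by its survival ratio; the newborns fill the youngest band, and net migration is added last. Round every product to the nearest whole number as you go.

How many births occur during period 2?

971

Numbering the bands 1..7 from youngest to oldest:
After projecting period 1:
Births: 510 * 0.451 = 230 ; 2570 * 0.437 = 1123 ; 1910 * 0.058 = 111 → 1464
Band 2: 1700 * 0.958 = 1629
Band 3: 1510 * 0.962 = 1453
Band 4: 510 * 0.952 = 486
Band 5: 2570 * 0.947 = 2434
Band 6: 1910 * 0.931 = 1778
Band 7: 1220 * 0.922 = 1125
Net migration: Band 1 + 127 → 1591; Band 2 − 127 → 1502; Band 3 − 127 → 1326; Band 4 + 60 → 546; Band 5 − 127 → 2307; Band 6 + 127 → 1905; Band 7 + 127 → 1252
End of period: [1591, 1502, 1326, 546, 2307, 1905, 1252]
After projecting period 2:
Births: 1326 * 0.451 = 598 ; 546 * 0.437 = 239 ; 2307 * 0.058 = 134 → 971
Band 2: 1591 * 0.958 = 1524
Band 3: 1502 * 0.962 = 1445
Band 4: 1326 * 0.952 = 1262
Band 5: 546 * 0.947 = 517
Band 6: 2307 * 0.931 = 2148
Band 7: 1905 * 0.922 = 1756
Net migration: Band 1 + 127 → 1098; Band 2 − 127 → 1397; Band 3 − 127 → 1318; Band 4 + 60 → 1322; Band 5 − 127 → 390; Band 6 + 127 → 2275; Band 7 + 127 → 1883
End of period: [1098, 1397, 1318, 1322, 390, 2275, 1883]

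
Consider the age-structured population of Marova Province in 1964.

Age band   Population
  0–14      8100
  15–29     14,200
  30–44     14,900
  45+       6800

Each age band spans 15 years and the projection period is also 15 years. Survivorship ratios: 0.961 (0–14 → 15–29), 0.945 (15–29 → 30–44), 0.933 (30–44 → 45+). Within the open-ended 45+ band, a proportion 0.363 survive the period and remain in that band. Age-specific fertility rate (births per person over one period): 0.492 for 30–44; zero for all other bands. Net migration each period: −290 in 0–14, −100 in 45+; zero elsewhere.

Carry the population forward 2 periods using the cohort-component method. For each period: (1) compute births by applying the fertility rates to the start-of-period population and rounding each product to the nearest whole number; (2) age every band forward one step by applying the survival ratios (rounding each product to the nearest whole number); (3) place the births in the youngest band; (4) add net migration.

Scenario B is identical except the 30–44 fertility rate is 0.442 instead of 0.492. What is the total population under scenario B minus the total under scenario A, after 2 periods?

-1387

Let band 1 be 0–14 through band 4 = 45+.
Period 1:
Births: 14900 × 0.492 = 7331
Band 2: 8100 × 0.961 = 7784
Band 3: 14200 × 0.945 = 13419
Band 4: 14900 × 0.933 + 6800 × 0.363 = 13902 + 2468 = 16370
Net migration: Band 1 − 290 → 7041; Band 4 − 100 → 16270
Population now: 0–14=7041, 15–29=7784, 30–44=13419, 45+=16270
Period 2:
Births: 13419 × 0.492 = 6602
Band 2: 7041 × 0.961 = 6766
Band 3: 7784 × 0.945 = 7356
Band 4: 13419 × 0.933 + 16270 × 0.363 = 12520 + 5906 = 18426
Net migration: Band 1 − 290 → 6312; Band 4 − 100 → 18326
Population now: 0–14=6312, 15–29=6766, 30–44=7356, 45+=18326
Scenario A total after 2 periods: 38760
Scenario B projection —
Period 1:
Births: 14900 × 0.442 = 6586
Band 2: 8100 × 0.961 = 7784
Band 3: 14200 × 0.945 = 13419
Band 4: 14900 × 0.933 + 6800 × 0.363 = 13902 + 2468 = 16370
Net migration: Band 1 − 290 → 6296; Band 4 − 100 → 16270
Population now: 0–14=6296, 15–29=7784, 30–44=13419, 45+=16270
Period 2:
Births: 13419 × 0.442 = 5931
Band 2: 6296 × 0.961 = 6050
Band 3: 7784 × 0.945 = 7356
Band 4: 13419 × 0.933 + 16270 × 0.363 = 12520 + 5906 = 18426
Net migration: Band 1 − 290 → 5641; Band 4 − 100 → 18326
Population now: 0–14=5641, 15–29=6050, 30–44=7356, 45+=18326
Scenario B total after 2 periods: 37373
Difference B − A = 37373 − 38760 = -1387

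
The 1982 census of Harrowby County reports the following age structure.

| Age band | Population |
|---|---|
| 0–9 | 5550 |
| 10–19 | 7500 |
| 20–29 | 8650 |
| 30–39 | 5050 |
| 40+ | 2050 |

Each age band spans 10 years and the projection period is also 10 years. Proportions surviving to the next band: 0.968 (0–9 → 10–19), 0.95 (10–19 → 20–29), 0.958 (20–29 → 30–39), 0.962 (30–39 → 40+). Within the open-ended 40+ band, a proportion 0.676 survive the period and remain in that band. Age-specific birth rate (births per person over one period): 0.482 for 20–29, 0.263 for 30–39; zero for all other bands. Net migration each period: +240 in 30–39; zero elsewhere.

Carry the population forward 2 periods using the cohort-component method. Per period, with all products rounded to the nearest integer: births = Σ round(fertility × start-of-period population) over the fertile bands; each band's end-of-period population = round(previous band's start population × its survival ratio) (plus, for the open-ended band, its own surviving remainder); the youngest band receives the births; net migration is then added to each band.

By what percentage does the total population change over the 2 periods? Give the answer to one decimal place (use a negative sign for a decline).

Period 1.
Births: 8650 * 0.482 = 4169, 5050 * 0.263 = 1328 — total 5497
10–19: 5550 * 0.968 = 5372
20–29: 7500 * 0.95 = 7125
30–39: 8650 * 0.958 = 8287
40+: 5050 * 0.962 + 2050 * 0.676 = 4858 + 1386 = 6244
Net migration: 30–39 + 240 → 8527
Giving 5497 / 5372 / 7125 / 8527 / 6244.
Period 2.
Births: 7125 * 0.482 = 3434, 8527 * 0.263 = 2243 — total 5677
10–19: 5497 * 0.968 = 5321
20–29: 5372 * 0.95 = 5103
30–39: 7125 * 0.958 = 6826
40+: 8527 * 0.962 + 6244 * 0.676 = 8203 + 4221 = 12424
Net migration: 30–39 + 240 → 7066
Giving 5677 / 5321 / 5103 / 7066 / 12424.
Total: 28800 → 35591; change = 6791; percentage change = 23.6%

23.6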